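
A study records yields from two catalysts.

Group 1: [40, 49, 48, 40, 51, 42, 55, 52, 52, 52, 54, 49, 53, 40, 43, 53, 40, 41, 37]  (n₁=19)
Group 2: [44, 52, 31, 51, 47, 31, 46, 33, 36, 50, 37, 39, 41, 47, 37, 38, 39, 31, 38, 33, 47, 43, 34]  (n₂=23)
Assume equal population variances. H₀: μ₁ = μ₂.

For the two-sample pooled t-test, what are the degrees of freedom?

df = n₁ + n₂ − 2 = 19 + 23 − 2 = 40

degrees of freedom = 40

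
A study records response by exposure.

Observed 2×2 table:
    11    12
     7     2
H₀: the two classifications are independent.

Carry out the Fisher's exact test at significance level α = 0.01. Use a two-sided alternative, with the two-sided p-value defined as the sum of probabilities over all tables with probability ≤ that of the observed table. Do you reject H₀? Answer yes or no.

reject H₀: no

Margins: r₁=23, r₂=9, c₁=18, c₂=14, n=32
p_obs = C(23,11)·C(9,7)/C(32,18); sum pmf over tables with pmf ≤ p_obs
p-value (two-sided) = 0.23491
At α=0.01: p ≥ α → fail to reject H₀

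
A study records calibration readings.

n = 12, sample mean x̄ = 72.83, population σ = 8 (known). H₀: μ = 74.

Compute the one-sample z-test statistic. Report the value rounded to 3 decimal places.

test statistic = -0.507

SE = σ/√n = 8/√12 = 2.3094
z = (x̄−μ₀)/SE = (72.83−74)/2.3094 = -0.5066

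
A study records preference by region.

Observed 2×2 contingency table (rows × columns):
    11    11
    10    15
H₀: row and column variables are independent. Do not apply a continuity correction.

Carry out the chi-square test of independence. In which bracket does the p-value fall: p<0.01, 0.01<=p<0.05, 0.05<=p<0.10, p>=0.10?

p-value bracket: p>=0.10

Row totals [22, 25], col totals [21, 26], n=47
χ² = (11−9.83)²/9.83 + (11−12.17)²/12.17 + (10−11.17)²/11.17 + (15−13.83)²/13.83 = 0.4734
df = 1
p-value (upper-tail) = 0.49141
→ bracket: p>=0.10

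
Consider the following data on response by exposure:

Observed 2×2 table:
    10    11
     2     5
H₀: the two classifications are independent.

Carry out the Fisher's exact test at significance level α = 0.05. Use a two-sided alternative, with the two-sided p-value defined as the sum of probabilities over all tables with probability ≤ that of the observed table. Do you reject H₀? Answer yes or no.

reject H₀: no

Margins: r₁=21, r₂=7, c₁=12, c₂=16, n=28
p_obs = C(21,10)·C(7,2)/C(28,12); sum pmf over tables with pmf ≤ p_obs
p-value (two-sided) = 0.66184
At α=0.05: p ≥ α → fail to reject H₀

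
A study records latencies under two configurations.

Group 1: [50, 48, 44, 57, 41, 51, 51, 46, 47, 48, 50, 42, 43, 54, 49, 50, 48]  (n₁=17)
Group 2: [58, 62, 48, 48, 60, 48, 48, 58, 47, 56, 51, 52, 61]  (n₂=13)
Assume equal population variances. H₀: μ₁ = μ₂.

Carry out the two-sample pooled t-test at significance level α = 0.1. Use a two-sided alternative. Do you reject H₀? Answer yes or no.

x̄₁=48.176, s₁=4.172, n₁=17
x̄₂=53.615, s₂=5.694, n₂=13
s_p² = [16·4.172² + 12·5.694²]/28 = 23.8410
SE = √(s_p²·(1/17+1/13)) = 1.7990
t = (48.176−53.615)/1.7990 = -3.0233
df = 28
p-value (two-sided) = 0.00530
At α=0.1: p < α → reject H₀

reject H₀: yes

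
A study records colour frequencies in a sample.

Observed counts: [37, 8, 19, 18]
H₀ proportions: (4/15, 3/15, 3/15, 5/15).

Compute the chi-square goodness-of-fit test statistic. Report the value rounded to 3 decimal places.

test statistic = 18.375

n = 82; E_i = n·p_i = [21.87, 16.40, 16.40, 27.33]
χ² = (37−21.87)²/21.87 + (8−16.40)²/16.40 + (19−16.40)²/16.40 + (18−27.33)²/27.33 = 18.3750
df = 3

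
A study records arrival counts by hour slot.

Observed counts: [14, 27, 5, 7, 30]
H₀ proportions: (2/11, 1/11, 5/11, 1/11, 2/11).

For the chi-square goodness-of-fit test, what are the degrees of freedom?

df = k − 1 = 5 − 1 = 4

degrees of freedom = 4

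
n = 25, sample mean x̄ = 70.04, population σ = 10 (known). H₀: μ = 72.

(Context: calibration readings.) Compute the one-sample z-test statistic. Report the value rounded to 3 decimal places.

test statistic = -0.980

SE = σ/√n = 10/√25 = 2.0000
z = (x̄−μ₀)/SE = (70.04−72)/2.0000 = -0.9800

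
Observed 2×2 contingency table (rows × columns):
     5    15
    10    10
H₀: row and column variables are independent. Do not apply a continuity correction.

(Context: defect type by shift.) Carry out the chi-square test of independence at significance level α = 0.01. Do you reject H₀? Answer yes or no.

Row totals [20, 20], col totals [15, 25], n=40
χ² = (5−7.50)²/7.50 + (15−12.50)²/12.50 + (10−7.50)²/7.50 + (10−12.50)²/12.50 = 2.6667
df = 1
p-value (upper-tail) = 0.10247
At α=0.01: p ≥ α → fail to reject H₀

reject H₀: no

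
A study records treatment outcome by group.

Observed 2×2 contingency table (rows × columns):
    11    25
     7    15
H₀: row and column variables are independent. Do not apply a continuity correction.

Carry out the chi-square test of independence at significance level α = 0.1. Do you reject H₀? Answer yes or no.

Row totals [36, 22], col totals [18, 40], n=58
χ² = (11−11.17)²/11.17 + (25−24.83)²/24.83 + (7−6.83)²/6.83 + (15−15.17)²/15.17 = 0.0102
df = 1
p-value (upper-tail) = 0.91967
At α=0.1: p ≥ α → fail to reject H₀

reject H₀: no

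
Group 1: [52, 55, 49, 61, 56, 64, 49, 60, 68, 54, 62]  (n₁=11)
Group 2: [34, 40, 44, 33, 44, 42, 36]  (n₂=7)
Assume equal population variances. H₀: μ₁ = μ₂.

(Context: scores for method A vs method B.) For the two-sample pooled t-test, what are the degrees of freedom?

degrees of freedom = 16

df = n₁ + n₂ − 2 = 11 + 7 − 2 = 16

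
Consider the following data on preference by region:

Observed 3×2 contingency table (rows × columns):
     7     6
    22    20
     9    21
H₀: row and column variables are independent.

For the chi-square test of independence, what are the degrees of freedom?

degrees of freedom = 2

df = (r−1)(c−1) = (3−1)·(2−1) = 2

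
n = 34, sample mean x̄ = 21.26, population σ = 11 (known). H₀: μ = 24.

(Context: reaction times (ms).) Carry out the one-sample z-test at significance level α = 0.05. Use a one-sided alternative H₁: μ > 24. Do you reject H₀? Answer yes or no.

reject H₀: no

SE = σ/√n = 11/√34 = 1.8865
z = (x̄−μ₀)/SE = (21.26−24)/1.8865 = -1.4524
p-value (one-sided, H₁ greater) = 0.92681
At α=0.05: p ≥ α → fail to reject H₀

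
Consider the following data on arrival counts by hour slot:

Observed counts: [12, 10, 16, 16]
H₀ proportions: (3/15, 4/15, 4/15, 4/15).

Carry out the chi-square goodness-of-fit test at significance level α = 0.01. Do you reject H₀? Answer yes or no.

n = 54; E_i = n·p_i = [10.80, 14.40, 14.40, 14.40]
χ² = (12−10.80)²/10.80 + (10−14.40)²/14.40 + (16−14.40)²/14.40 + (16−14.40)²/14.40 = 1.8333
df = 3
p-value (upper-tail) = 0.60771
At α=0.01: p ≥ α → fail to reject H₀

reject H₀: no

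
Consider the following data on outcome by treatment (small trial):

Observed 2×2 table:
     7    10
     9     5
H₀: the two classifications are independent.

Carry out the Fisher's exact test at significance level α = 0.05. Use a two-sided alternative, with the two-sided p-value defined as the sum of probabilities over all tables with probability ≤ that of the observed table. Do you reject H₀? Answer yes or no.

reject H₀: no

Margins: r₁=17, r₂=14, c₁=16, c₂=15, n=31
p_obs = C(17,7)·C(14,9)/C(31,16); sum pmf over tables with pmf ≤ p_obs
p-value (two-sided) = 0.28516
At α=0.05: p ≥ α → fail to reject H₀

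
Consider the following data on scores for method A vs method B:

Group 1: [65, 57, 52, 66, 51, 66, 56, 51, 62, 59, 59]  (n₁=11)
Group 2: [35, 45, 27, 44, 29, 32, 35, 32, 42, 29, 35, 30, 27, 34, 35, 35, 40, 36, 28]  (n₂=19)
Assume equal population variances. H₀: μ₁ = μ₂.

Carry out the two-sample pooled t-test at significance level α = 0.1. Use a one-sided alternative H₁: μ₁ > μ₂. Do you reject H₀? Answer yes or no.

reject H₀: yes

x̄₁=58.545, s₁=5.751, n₁=11
x̄₂=34.211, s₂=5.463, n₂=19
s_p² = [10·5.751² + 18·5.463²]/28 = 30.9959
SE = √(s_p²·(1/11+1/19)) = 2.1093
t = (58.545−34.211)/2.1093 = 11.5369
df = 28
p-value (one-sided, H₁ greater) = 0.00000
At α=0.1: p < α → reject H₀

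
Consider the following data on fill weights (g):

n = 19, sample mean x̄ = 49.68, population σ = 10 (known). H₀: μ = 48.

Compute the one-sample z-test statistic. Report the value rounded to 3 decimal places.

SE = σ/√n = 10/√19 = 2.2942
z = (x̄−μ₀)/SE = (49.68−48)/2.2942 = 0.7323

test statistic = 0.732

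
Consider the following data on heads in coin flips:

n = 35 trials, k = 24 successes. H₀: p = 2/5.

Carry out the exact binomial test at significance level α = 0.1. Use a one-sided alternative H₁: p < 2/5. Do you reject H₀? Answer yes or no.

Exact binomial: n=35, k=24, p₀=2/5=0.4000
P(X≤24) from Σ C(n,i)·p₀^i·(1−p₀)^(n−i)
p-value (one-sided, H₁ less) = 0.99983
At α=0.1: p ≥ α → fail to reject H₀

reject H₀: no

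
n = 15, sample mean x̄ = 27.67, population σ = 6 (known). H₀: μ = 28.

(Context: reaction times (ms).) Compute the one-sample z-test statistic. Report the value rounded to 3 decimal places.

test statistic = -0.213

SE = σ/√n = 6/√15 = 1.5492
z = (x̄−μ₀)/SE = (27.67−28)/1.5492 = -0.2130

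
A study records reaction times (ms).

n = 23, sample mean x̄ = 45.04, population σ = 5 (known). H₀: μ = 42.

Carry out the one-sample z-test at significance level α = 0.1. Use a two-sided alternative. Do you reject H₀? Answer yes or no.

reject H₀: yes

SE = σ/√n = 5/√23 = 1.0426
z = (x̄−μ₀)/SE = (45.04−42)/1.0426 = 2.9159
p-value (two-sided) = 0.00355
At α=0.1: p < α → reject H₀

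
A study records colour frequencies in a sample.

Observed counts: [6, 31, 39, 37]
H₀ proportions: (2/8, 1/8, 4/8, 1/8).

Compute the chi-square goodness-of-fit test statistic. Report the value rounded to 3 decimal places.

test statistic = 80.150

n = 113; E_i = n·p_i = [28.25, 14.12, 56.50, 14.12]
χ² = (6−28.25)²/28.25 + (31−14.12)²/14.12 + (39−56.50)²/56.50 + (37−14.12)²/14.12 = 80.1504
df = 3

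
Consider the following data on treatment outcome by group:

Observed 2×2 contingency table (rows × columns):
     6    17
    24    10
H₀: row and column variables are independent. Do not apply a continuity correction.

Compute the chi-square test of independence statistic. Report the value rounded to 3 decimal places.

test statistic = 10.898

Row totals [23, 34], col totals [30, 27], n=57
χ² = (6−12.11)²/12.11 + (17−10.89)²/10.89 + (24−17.89)²/17.89 + (10−16.11)²/16.11 = 10.8979
df = 1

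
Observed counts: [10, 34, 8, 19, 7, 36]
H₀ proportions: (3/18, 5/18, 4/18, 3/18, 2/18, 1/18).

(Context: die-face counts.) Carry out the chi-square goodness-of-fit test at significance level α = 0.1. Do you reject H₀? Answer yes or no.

reject H₀: yes

n = 114; E_i = n·p_i = [19.00, 31.67, 25.33, 19.00, 12.67, 6.33]
χ² = (10−19.00)²/19.00 + (34−31.67)²/31.67 + (8−25.33)²/25.33 + (19−19.00)²/19.00 + (7−12.67)²/12.67 + (36−6.33)²/6.33 = 157.7947
df = 5
p-value (upper-tail) = 0.00000
At α=0.1: p < α → reject H₀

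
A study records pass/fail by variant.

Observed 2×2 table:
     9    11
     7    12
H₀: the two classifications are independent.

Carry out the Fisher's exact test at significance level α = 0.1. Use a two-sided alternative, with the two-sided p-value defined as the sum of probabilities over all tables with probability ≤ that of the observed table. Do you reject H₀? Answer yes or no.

Margins: r₁=20, r₂=19, c₁=16, c₂=23, n=39
p_obs = C(20,9)·C(19,7)/C(39,16); sum pmf over tables with pmf ≤ p_obs
p-value (two-sided) = 0.74753
At α=0.1: p ≥ α → fail to reject H₀

reject H₀: no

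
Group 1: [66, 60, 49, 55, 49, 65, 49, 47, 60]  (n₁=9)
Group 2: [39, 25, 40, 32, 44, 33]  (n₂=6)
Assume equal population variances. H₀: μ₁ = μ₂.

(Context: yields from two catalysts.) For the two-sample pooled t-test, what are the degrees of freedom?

df = n₁ + n₂ − 2 = 9 + 6 − 2 = 13

degrees of freedom = 13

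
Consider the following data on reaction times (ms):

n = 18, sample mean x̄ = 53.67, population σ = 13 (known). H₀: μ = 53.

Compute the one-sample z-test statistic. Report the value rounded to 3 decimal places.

SE = σ/√n = 13/√18 = 3.0641
z = (x̄−μ₀)/SE = (53.67−53)/3.0641 = 0.2187

test statistic = 0.219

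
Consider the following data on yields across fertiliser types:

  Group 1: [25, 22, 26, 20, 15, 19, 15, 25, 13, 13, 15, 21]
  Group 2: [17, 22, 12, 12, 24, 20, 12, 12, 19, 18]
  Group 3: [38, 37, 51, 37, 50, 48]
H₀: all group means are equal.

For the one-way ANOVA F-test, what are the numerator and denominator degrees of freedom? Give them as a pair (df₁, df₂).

k = 3 groups, N = 28 total
df = (k−1, N−k) = (3−1, 28−3) = (2, 25)

degrees of freedom = [2, 25]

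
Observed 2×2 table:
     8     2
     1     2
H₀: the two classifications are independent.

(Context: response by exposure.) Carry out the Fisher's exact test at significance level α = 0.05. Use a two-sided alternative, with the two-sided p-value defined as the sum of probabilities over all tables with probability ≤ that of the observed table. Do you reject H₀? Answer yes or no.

Margins: r₁=10, r₂=3, c₁=9, c₂=4, n=13
p_obs = C(10,8)·C(3,1)/C(13,9); sum pmf over tables with pmf ≤ p_obs
p-value (two-sided) = 0.20280
At α=0.05: p ≥ α → fail to reject H₀

reject H₀: no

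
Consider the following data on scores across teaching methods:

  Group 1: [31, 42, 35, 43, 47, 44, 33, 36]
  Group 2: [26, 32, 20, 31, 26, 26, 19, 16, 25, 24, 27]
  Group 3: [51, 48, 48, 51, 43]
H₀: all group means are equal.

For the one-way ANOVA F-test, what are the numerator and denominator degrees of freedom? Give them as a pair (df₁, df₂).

k = 3 groups, N = 24 total
df = (k−1, N−k) = (3−1, 24−3) = (2, 21)

degrees of freedom = [2, 21]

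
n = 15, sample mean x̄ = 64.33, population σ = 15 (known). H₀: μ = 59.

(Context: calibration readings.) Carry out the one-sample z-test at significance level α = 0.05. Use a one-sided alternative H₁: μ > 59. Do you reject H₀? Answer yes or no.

SE = σ/√n = 15/√15 = 3.8730
z = (x̄−μ₀)/SE = (64.33−59)/3.8730 = 1.3762
p-value (one-sided, H₁ greater) = 0.08438
At α=0.05: p ≥ α → fail to reject H₀

reject H₀: no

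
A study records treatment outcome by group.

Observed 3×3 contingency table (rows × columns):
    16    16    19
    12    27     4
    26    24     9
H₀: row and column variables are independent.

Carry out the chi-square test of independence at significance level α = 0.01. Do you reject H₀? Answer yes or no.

Row totals [51, 43, 59], col totals [54, 67, 32], n=153
χ² = (16−18.00)²/18.00 + (16−22.33)²/22.33 + (19−10.67)²/10.67 + (12−15.18)²/15.18 + (27−18.83)²/18.83 + (4−8.99)²/8.99 + (26−20.82)²/20.82 + (24−25.84)²/25.84 + (9−12.34)²/12.34 = 17.8321
df = 4
p-value (upper-tail) = 0.00133
At α=0.01: p < α → reject H₀

reject H₀: yes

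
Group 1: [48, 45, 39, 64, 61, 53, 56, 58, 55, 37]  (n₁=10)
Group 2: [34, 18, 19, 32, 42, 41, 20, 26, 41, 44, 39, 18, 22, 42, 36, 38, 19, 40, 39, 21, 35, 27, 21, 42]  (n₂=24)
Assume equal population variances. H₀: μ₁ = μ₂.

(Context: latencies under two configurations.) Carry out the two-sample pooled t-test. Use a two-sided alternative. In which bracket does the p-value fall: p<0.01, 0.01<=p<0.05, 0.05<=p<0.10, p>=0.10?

p-value bracket: p<0.01

x̄₁=51.600, s₁=9.095, n₁=10
x̄₂=31.500, s₂=9.564, n₂=24
s_p² = [9·9.095² + 23·9.564²]/32 = 89.0125
SE = √(s_p²·(1/10+1/24)) = 3.5511
t = (51.600−31.500)/3.5511 = 5.6603
df = 32
p-value (two-sided) = 0.00000
→ bracket: p<0.01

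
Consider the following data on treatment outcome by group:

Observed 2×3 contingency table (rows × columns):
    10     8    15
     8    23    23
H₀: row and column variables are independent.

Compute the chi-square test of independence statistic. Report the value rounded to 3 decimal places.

Row totals [33, 54], col totals [18, 31, 38], n=87
χ² = (10−6.83)²/6.83 + (8−11.76)²/11.76 + (15−14.41)²/14.41 + (8−11.17)²/11.17 + (23−19.24)²/19.24 + (23−23.59)²/23.59 = 4.3489
df = 2

test statistic = 4.349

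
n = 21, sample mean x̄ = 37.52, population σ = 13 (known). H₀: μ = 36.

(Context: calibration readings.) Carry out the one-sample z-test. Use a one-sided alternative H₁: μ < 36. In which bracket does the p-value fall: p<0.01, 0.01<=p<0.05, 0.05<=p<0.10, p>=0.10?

SE = σ/√n = 13/√21 = 2.8368
z = (x̄−μ₀)/SE = (37.52−36)/2.8368 = 0.5358
p-value (one-sided, H₁ less) = 0.70395
→ bracket: p>=0.10

p-value bracket: p>=0.10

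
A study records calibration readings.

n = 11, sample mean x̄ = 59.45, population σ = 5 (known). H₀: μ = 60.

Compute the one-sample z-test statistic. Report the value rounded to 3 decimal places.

SE = σ/√n = 5/√11 = 1.5076
z = (x̄−μ₀)/SE = (59.45−60)/1.5076 = -0.3648

test statistic = -0.365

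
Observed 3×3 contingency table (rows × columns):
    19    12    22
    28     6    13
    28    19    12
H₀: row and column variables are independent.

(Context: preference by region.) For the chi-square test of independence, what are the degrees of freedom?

degrees of freedom = 4

df = (r−1)(c−1) = (3−1)·(3−1) = 4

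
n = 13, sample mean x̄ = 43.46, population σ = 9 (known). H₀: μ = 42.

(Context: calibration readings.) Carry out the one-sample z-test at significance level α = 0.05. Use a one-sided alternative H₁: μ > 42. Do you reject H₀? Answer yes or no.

SE = σ/√n = 9/√13 = 2.4962
z = (x̄−μ₀)/SE = (43.46−42)/2.4962 = 0.5849
p-value (one-sided, H₁ greater) = 0.27931
At α=0.05: p ≥ α → fail to reject H₀

reject H₀: no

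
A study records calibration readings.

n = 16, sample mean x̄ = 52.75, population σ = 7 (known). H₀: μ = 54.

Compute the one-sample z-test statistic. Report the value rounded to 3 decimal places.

SE = σ/√n = 7/√16 = 1.7500
z = (x̄−μ₀)/SE = (52.75−54)/1.7500 = -0.7143

test statistic = -0.714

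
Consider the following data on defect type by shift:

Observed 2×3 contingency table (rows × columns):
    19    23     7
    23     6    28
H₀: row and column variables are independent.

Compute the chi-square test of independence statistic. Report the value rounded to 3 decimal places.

test statistic = 22.471

Row totals [49, 57], col totals [42, 29, 35], n=106
χ² = (19−19.42)²/19.42 + (23−13.41)²/13.41 + (7−16.18)²/16.18 + (23−22.58)²/22.58 + (6−15.59)²/15.59 + (28−18.82)²/18.82 = 22.4707
df = 2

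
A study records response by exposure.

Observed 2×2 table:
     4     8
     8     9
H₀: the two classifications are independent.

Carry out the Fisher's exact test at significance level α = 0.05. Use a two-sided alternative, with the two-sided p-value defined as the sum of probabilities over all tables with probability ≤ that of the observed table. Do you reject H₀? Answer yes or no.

reject H₀: no

Margins: r₁=12, r₂=17, c₁=12, c₂=17, n=29
p_obs = C(12,4)·C(17,8)/C(29,12); sum pmf over tables with pmf ≤ p_obs
p-value (two-sided) = 0.70320
At α=0.05: p ≥ α → fail to reject H₀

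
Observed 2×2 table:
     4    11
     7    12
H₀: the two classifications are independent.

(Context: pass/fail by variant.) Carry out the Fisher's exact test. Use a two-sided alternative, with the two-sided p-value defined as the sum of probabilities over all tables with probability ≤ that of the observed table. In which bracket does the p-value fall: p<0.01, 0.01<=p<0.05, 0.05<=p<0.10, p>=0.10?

p-value bracket: p>=0.10

Margins: r₁=15, r₂=19, c₁=11, c₂=23, n=34
p_obs = C(15,4)·C(19,7)/C(34,11); sum pmf over tables with pmf ≤ p_obs
p-value (two-sided) = 0.71521
→ bracket: p>=0.10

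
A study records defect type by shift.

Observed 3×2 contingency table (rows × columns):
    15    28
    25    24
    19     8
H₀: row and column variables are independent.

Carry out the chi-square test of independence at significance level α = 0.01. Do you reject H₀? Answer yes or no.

Row totals [43, 49, 27], col totals [59, 60], n=119
χ² = (15−21.32)²/21.32 + (28−21.68)²/21.68 + (25−24.29)²/24.29 + (24−24.71)²/24.71 + (19−13.39)²/13.39 + (8−13.61)²/13.61 = 8.4243
df = 2
p-value (upper-tail) = 0.01481
At α=0.01: p ≥ α → fail to reject H₀

reject H₀: no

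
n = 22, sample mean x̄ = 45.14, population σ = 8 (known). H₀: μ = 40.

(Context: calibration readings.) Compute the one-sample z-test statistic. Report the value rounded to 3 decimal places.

test statistic = 3.014

SE = σ/√n = 8/√22 = 1.7056
z = (x̄−μ₀)/SE = (45.14−40)/1.7056 = 3.0136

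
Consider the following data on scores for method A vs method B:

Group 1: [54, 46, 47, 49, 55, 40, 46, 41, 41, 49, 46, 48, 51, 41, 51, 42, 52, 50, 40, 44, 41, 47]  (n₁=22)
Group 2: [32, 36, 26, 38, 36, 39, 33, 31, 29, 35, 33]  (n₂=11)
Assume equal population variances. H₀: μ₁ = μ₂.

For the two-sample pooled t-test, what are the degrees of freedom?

df = n₁ + n₂ − 2 = 22 + 11 − 2 = 31

degrees of freedom = 31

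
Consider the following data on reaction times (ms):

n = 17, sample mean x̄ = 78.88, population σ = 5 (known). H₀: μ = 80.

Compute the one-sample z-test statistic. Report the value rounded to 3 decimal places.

test statistic = -0.924

SE = σ/√n = 5/√17 = 1.2127
z = (x̄−μ₀)/SE = (78.88−80)/1.2127 = -0.9236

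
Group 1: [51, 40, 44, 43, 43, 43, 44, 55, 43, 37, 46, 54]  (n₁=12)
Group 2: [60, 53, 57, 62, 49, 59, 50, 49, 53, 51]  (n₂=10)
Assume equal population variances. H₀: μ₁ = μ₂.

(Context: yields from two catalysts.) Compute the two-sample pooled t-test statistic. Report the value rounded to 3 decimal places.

x̄₁=45.250, s₁=5.429, n₁=12
x̄₂=54.300, s₂=4.832, n₂=10
s_p² = [11·5.429² + 9·4.832²]/20 = 26.7175
SE = √(s_p²·(1/12+1/10)) = 2.2132
t = (45.250−54.300)/2.2132 = -4.0891
df = 20

test statistic = -4.089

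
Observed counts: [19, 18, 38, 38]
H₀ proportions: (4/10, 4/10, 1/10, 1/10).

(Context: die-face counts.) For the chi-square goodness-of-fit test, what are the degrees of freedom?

degrees of freedom = 3

df = k − 1 = 4 − 1 = 3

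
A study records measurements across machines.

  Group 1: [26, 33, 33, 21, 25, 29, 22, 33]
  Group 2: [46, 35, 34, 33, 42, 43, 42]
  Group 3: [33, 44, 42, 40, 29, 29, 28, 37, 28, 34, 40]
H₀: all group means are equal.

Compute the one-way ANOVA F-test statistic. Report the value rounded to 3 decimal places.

Group means [27.75, 39.29, 34.91], grand mean 33.885
SSB = Σnᵢ(x̄ᵢ−x̄)² = 516.816; SSW = ΣΣ(x−x̄ᵢ)² = 691.838
MSB = 516.816/2 = 258.4081; MSW = 691.838/23 = 30.0799
F = MSB/MSW = 8.5907
df = (2, 23)

test statistic = 8.591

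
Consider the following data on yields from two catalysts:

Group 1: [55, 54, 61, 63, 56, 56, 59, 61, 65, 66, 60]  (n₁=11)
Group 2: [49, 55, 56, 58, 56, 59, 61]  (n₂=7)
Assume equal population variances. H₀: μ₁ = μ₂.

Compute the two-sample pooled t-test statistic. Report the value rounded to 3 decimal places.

x̄₁=59.636, s₁=4.056, n₁=11
x̄₂=56.286, s₂=3.817, n₂=7
s_p² = [10·4.056² + 6·3.817²]/16 = 15.7484
SE = √(s_p²·(1/11+1/7)) = 1.9187
t = (59.636−56.286)/1.9187 = 1.7463
df = 16

test statistic = 1.746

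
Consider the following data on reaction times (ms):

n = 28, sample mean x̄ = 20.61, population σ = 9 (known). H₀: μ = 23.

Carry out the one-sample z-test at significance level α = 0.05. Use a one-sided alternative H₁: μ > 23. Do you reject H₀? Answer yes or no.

SE = σ/√n = 9/√28 = 1.7008
z = (x̄−μ₀)/SE = (20.61−23)/1.7008 = -1.4052
p-value (one-sided, H₁ greater) = 0.92002
At α=0.05: p ≥ α → fail to reject H₀

reject H₀: no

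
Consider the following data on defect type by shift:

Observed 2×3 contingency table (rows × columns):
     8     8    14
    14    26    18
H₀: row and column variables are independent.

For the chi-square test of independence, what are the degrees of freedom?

df = (r−1)(c−1) = (2−1)·(3−1) = 2

degrees of freedom = 2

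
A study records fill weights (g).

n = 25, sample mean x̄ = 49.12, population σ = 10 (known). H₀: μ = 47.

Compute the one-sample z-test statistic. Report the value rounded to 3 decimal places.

SE = σ/√n = 10/√25 = 2.0000
z = (x̄−μ₀)/SE = (49.12−47)/2.0000 = 1.0600

test statistic = 1.060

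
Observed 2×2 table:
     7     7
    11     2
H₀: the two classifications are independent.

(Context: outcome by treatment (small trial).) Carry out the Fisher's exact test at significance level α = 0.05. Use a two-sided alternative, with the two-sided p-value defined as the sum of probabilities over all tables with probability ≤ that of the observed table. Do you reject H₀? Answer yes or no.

Margins: r₁=14, r₂=13, c₁=18, c₂=9, n=27
p_obs = C(14,7)·C(13,11)/C(27,18); sum pmf over tables with pmf ≤ p_obs
p-value (two-sided) = 0.10319
At α=0.05: p ≥ α → fail to reject H₀

reject H₀: no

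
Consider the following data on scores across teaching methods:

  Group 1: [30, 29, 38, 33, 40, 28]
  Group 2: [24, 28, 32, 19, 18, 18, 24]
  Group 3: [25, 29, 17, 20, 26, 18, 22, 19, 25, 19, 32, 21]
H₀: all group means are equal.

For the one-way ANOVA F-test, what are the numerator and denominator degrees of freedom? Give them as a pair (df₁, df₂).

degrees of freedom = [2, 22]

k = 3 groups, N = 25 total
df = (k−1, N−k) = (3−1, 25−3) = (2, 22)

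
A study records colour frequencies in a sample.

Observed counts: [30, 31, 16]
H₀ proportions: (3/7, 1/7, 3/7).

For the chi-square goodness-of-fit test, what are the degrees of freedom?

degrees of freedom = 2

df = k − 1 = 3 − 1 = 2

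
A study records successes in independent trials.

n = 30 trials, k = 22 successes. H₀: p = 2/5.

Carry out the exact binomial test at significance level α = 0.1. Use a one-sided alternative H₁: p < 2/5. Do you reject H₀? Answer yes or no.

reject H₀: no

Exact binomial: n=30, k=22, p₀=2/5=0.4000
P(X≤22) from Σ C(n,i)·p₀^i·(1−p₀)^(n−i)
p-value (one-sided, H₁ less) = 0.99995
At α=0.1: p ≥ α → fail to reject H₀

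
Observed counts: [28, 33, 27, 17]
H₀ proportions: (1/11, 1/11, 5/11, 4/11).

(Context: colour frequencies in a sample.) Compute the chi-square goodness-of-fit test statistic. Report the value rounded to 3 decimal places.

test statistic = 114.062

n = 105; E_i = n·p_i = [9.55, 9.55, 47.73, 38.18]
χ² = (28−9.55)²/9.55 + (33−9.55)²/9.55 + (27−47.73)²/47.73 + (17−38.18)²/38.18 = 114.0624
df = 3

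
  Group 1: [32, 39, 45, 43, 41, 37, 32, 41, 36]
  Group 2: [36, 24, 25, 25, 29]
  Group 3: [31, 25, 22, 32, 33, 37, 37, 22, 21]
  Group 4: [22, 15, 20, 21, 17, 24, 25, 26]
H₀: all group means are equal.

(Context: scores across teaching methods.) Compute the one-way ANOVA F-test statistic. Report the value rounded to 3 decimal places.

Group means [38.44, 27.80, 28.89, 21.25], grand mean 29.516
SSB = Σnᵢ(x̄ᵢ−x̄)² = 1282.331; SSW = ΣΣ(x−x̄ᵢ)² = 705.411
MSB = 1282.331/3 = 427.4436; MSW = 705.411/27 = 26.1263
F = MSB/MSW = 16.3606
df = (3, 27)

test statistic = 16.361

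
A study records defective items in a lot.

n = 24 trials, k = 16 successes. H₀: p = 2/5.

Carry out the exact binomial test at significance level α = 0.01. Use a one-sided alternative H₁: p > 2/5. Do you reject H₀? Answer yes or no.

Exact binomial: n=24, k=16, p₀=2/5=0.4000
P(X≥16) from Σ C(n,i)·p₀^i·(1−p₀)^(n−i)
p-value (one-sided, H₁ greater) = 0.00751
At α=0.01: p < α → reject H₀

reject H₀: yes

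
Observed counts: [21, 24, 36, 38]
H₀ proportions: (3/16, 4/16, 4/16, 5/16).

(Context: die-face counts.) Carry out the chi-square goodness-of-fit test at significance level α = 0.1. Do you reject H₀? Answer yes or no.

reject H₀: no

n = 119; E_i = n·p_i = [22.31, 29.75, 29.75, 37.19]
χ² = (21−22.31)²/22.31 + (24−29.75)²/29.75 + (36−29.75)²/29.75 + (38−37.19)²/37.19 = 2.5193
df = 3
p-value (upper-tail) = 0.47181
At α=0.1: p ≥ α → fail to reject H₀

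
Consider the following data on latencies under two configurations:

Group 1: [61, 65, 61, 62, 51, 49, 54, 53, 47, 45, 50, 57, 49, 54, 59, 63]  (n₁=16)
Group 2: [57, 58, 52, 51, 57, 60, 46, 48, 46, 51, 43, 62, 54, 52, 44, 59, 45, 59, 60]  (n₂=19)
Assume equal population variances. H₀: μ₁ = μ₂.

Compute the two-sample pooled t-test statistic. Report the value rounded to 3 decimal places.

test statistic = 1.023

x̄₁=55.000, s₁=6.261, n₁=16
x̄₂=52.842, s₂=6.176, n₂=19
s_p² = [15·6.261² + 18·6.176²]/33 = 38.6220
SE = √(s_p²·(1/16+1/19)) = 2.1087
t = (55.000−52.842)/2.1087 = 1.0233
df = 33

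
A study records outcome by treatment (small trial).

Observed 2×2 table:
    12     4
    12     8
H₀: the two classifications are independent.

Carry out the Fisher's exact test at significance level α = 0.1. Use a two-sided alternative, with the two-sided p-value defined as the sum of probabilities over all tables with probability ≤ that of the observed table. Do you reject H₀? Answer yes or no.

Margins: r₁=16, r₂=20, c₁=24, c₂=12, n=36
p_obs = C(16,12)·C(20,12)/C(36,24); sum pmf over tables with pmf ≤ p_obs
p-value (two-sided) = 0.48150
At α=0.1: p ≥ α → fail to reject H₀

reject H₀: no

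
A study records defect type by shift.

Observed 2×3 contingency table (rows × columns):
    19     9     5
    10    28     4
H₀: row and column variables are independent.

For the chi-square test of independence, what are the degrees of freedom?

degrees of freedom = 2

df = (r−1)(c−1) = (2−1)·(3−1) = 2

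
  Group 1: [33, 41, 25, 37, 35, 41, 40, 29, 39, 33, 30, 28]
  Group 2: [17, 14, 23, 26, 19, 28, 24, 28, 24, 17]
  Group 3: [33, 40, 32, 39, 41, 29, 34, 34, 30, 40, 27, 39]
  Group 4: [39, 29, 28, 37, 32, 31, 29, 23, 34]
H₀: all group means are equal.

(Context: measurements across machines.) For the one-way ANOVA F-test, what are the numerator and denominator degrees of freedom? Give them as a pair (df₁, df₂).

k = 4 groups, N = 43 total
df = (k−1, N−k) = (4−1, 43−4) = (3, 39)

degrees of freedom = [3, 39]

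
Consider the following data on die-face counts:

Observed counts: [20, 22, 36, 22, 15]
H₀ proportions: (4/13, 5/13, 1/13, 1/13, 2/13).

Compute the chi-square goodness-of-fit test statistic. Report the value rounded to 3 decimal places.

test statistic = 121.182

n = 115; E_i = n·p_i = [35.38, 44.23, 8.85, 8.85, 17.69]
χ² = (20−35.38)²/35.38 + (22−44.23)²/44.23 + (36−8.85)²/8.85 + (22−8.85)²/8.85 + (15−17.69)²/17.69 = 121.1817
df = 4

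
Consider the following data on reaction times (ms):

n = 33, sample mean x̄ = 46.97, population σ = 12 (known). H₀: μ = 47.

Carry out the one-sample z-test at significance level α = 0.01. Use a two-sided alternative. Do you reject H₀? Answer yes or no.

SE = σ/√n = 12/√33 = 2.0889
z = (x̄−μ₀)/SE = (46.97−47)/2.0889 = -0.0144
p-value (two-sided) = 0.98854
At α=0.01: p ≥ α → fail to reject H₀

reject H₀: no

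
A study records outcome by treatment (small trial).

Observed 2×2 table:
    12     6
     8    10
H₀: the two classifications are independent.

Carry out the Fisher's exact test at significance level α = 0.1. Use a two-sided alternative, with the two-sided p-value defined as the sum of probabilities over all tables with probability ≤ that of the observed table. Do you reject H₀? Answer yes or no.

Margins: r₁=18, r₂=18, c₁=20, c₂=16, n=36
p_obs = C(18,12)·C(18,8)/C(36,20); sum pmf over tables with pmf ≤ p_obs
p-value (two-sided) = 0.31453
At α=0.1: p ≥ α → fail to reject H₀

reject H₀: no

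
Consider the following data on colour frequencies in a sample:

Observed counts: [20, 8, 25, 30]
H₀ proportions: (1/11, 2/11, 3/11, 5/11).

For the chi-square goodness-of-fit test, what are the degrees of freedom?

df = k − 1 = 4 − 1 = 3

degrees of freedom = 3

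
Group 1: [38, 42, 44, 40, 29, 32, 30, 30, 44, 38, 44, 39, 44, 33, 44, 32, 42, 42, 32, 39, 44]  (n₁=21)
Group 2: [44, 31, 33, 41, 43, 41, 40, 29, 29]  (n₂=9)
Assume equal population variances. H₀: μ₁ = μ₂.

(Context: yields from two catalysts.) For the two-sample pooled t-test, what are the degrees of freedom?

degrees of freedom = 28

df = n₁ + n₂ − 2 = 21 + 9 − 2 = 28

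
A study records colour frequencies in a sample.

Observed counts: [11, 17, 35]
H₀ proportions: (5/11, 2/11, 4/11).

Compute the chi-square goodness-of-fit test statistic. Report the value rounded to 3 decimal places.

test statistic = 19.928

n = 63; E_i = n·p_i = [28.64, 11.45, 22.91]
χ² = (11−28.64)²/28.64 + (17−11.45)²/11.45 + (35−22.91)²/22.91 = 19.9278
df = 2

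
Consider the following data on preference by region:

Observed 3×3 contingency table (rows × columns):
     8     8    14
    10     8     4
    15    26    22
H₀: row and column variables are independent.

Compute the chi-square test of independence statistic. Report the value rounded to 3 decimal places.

Row totals [30, 22, 63], col totals [33, 42, 40], n=115
χ² = (8−8.61)²/8.61 + (8−10.96)²/10.96 + (14−10.43)²/10.43 + (10−6.31)²/6.31 + (8−8.03)²/8.03 + (4−7.65)²/7.65 + (15−18.08)²/18.08 + (26−23.01)²/23.01 + (22−21.91)²/21.91 = 6.8688
df = 4

test statistic = 6.869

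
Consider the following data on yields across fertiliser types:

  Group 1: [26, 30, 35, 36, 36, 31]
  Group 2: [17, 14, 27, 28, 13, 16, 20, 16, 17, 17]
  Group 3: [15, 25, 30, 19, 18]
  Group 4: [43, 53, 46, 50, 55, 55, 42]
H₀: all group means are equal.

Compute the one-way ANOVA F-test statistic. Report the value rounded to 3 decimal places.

Group means [32.33, 18.50, 21.40, 49.14], grand mean 29.643
SSB = Σnᵢ(x̄ᵢ−x̄)² = 4286.538; SSW = ΣΣ(x−x̄ᵢ)² = 643.890
MSB = 4286.538/3 = 1428.8460; MSW = 643.890/24 = 26.8288
F = MSB/MSW = 53.2580
df = (3, 24)

test statistic = 53.258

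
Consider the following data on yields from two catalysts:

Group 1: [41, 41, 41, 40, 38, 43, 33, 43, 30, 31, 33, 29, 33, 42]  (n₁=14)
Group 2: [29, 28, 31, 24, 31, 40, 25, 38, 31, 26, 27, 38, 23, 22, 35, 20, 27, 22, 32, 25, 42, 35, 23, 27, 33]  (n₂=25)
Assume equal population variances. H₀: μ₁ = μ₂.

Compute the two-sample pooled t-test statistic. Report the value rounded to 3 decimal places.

x̄₁=37.000, s₁=5.204, n₁=14
x̄₂=29.360, s₂=6.082, n₂=25
s_p² = [13·5.204² + 24·6.082²]/37 = 33.5070
SE = √(s_p²·(1/14+1/25)) = 1.9323
t = (37.000−29.360)/1.9323 = 3.9539
df = 37

test statistic = 3.954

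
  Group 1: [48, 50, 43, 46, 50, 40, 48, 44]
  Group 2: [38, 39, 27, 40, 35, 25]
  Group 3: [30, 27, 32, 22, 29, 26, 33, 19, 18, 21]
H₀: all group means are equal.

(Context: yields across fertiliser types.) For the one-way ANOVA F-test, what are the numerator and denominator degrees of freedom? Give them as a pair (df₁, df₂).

degrees of freedom = [2, 21]

k = 3 groups, N = 24 total
df = (k−1, N−k) = (3−1, 24−3) = (2, 21)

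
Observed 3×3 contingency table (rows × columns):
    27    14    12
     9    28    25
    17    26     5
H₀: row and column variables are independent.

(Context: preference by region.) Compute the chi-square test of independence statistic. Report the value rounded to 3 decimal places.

Row totals [53, 62, 48], col totals [53, 68, 42], n=163
χ² = (27−17.23)²/17.23 + (14−22.11)²/22.11 + (12−13.66)²/13.66 + (9−20.16)²/20.16 + (28−25.87)²/25.87 + (25−15.98)²/15.98 + (17−15.61)²/15.61 + (26−20.02)²/20.02 + (5−12.37)²/12.37 = 26.4598
df = 4

test statistic = 26.460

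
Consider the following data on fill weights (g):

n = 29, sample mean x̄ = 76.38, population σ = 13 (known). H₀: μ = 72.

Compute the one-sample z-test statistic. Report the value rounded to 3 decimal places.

SE = σ/√n = 13/√29 = 2.4140
z = (x̄−μ₀)/SE = (76.38−72)/2.4140 = 1.8144

test statistic = 1.814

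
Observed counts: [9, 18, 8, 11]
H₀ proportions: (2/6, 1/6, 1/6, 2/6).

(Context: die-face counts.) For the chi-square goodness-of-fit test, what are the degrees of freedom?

degrees of freedom = 3

df = k − 1 = 4 − 1 = 3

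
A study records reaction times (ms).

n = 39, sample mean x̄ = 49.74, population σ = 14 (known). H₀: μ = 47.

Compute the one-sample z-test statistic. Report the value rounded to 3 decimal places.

test statistic = 1.222

SE = σ/√n = 14/√39 = 2.2418
z = (x̄−μ₀)/SE = (49.74−47)/2.2418 = 1.2222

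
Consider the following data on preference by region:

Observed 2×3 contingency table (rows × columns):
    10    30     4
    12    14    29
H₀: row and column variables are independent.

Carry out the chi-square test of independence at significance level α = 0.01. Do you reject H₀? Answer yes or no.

Row totals [44, 55], col totals [22, 44, 33], n=99
χ² = (10−9.78)²/9.78 + (30−19.56)²/19.56 + (4−14.67)²/14.67 + (12−12.22)²/12.22 + (14−24.44)²/24.44 + (29−18.33)²/18.33 = 24.0136
df = 2
p-value (upper-tail) = 0.00001
At α=0.01: p < α → reject H₀

reject H₀: yes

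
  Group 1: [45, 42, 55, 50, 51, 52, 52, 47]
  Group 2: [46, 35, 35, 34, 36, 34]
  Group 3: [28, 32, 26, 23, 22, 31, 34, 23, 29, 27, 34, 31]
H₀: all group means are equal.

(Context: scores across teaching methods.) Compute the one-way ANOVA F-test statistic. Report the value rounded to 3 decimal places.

Group means [49.25, 36.67, 28.33], grand mean 36.692
SSB = Σnᵢ(x̄ᵢ−x̄)² = 2100.038; SSW = ΣΣ(x−x̄ᵢ)² = 431.500
MSB = 2100.038/2 = 1050.0192; MSW = 431.500/23 = 18.7609
F = MSB/MSW = 55.9686
df = (2, 23)

test statistic = 55.969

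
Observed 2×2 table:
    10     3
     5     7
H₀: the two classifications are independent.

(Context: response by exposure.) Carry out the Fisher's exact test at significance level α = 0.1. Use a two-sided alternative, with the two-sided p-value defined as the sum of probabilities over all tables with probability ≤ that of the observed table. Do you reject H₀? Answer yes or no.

reject H₀: no

Margins: r₁=13, r₂=12, c₁=15, c₂=10, n=25
p_obs = C(13,10)·C(12,5)/C(25,15); sum pmf over tables with pmf ≤ p_obs
p-value (two-sided) = 0.11070
At α=0.1: p ≥ α → fail to reject H₀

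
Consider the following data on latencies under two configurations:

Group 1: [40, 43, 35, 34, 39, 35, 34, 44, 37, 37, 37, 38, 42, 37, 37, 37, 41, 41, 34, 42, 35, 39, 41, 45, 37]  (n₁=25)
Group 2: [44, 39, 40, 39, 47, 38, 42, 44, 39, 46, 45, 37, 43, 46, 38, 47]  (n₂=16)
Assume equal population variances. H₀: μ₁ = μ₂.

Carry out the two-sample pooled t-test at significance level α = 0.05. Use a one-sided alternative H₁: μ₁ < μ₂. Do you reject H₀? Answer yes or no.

reject H₀: yes

x̄₁=38.440, s₁=3.241, n₁=25
x̄₂=42.125, s₂=3.538, n₂=16
s_p² = [24·3.241² + 15·3.538²]/39 = 11.2797
SE = √(s_p²·(1/25+1/16)) = 1.0753
t = (38.440−42.125)/1.0753 = -3.4271
df = 39
p-value (one-sided, H₁ less) = 0.00073
At α=0.05: p < α → reject H₀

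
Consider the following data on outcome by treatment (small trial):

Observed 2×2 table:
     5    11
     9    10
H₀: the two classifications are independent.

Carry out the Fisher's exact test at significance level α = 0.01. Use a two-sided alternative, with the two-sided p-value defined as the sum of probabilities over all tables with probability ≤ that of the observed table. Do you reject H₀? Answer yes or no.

Margins: r₁=16, r₂=19, c₁=14, c₂=21, n=35
p_obs = C(16,5)·C(19,9)/C(35,14); sum pmf over tables with pmf ≤ p_obs
p-value (two-sided) = 0.49064
At α=0.01: p ≥ α → fail to reject H₀

reject H₀: no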